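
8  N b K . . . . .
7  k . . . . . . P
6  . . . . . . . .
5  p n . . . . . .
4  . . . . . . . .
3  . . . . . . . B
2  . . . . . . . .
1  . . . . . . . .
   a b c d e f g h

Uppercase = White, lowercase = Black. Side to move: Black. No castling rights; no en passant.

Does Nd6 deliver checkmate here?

no

After Nd6: white king on c8; in check: yes, from the black knight on d6.
White has 2 legal replies: Kd8, Kd7.
In check but a legal move exists → not checkmate.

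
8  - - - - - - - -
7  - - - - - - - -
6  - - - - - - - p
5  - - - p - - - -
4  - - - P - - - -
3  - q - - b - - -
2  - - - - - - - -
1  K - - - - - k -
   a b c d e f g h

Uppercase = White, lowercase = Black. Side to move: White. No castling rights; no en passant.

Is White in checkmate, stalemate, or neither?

White to move; white king on a1.
In check: no.
King squares — b1: attacked by Qb3; a2: attacked by Qb3; b2: attacked by Qb3.
Legal moves for White: none.
Not in check and no legal moves → stalemate.

stalemate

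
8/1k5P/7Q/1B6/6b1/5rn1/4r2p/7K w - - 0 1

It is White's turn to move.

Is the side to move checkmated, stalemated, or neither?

checkmate

White to move; white king on h1.
In check: yes, from the black knight on g3.
King squares — g1: attacked by Ph2; g2: attacked by Re2; h2: attacked by Re2.
Legal moves for White: none.
In check with no legal moves → checkmate.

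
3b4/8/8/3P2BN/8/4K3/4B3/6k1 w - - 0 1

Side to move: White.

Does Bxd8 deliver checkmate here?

After Bxd8: black king on g1; in check: no.
Black is not in check, so this cannot be checkmate.

no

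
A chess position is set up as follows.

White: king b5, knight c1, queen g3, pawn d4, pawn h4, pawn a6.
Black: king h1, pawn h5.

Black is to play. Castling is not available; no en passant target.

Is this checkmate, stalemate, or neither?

stalemate

Black to move; black king on h1.
In check: no.
King squares — g1: attacked by Qg3; g2: attacked by Qg3; h2: attacked by Qg3.
Legal moves for Black: none.
Not in check and no legal moves → stalemate.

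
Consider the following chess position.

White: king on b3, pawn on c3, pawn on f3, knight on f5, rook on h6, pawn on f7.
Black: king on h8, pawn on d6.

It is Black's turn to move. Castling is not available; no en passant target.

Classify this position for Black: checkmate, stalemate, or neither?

checkmate

Black to move; black king on h8.
In check: yes, from the white rook on h6.
King squares — g7: attacked by Nf5; h7: attacked by Rh6; g8: attacked by Pf7.
Legal moves for Black: none.
In check with no legal moves → checkmate.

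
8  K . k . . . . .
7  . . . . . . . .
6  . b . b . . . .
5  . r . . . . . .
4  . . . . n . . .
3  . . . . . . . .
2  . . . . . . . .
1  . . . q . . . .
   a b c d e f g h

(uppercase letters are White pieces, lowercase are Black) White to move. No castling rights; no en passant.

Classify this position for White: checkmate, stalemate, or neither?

White to move; white king on a8.
In check: no.
King squares — a7: attacked by Bb6; b7: attacked by Kc8; b8: attacked by Bd6.
Legal moves for White: none.
Not in check and no legal moves → stalemate.

stalemate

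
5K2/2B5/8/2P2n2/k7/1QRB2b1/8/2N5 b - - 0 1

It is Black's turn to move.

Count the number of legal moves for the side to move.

Black to move; king on a4.
In check: yes, from the white queen on b3.
Legal moves: none.
Count: 0.

0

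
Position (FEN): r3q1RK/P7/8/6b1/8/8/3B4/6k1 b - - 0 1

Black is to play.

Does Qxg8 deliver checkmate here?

After Qxg8: white king on h8; in check: yes, from the black queen on g8.
King squares — g7: attacked by Qg8; h7: attacked by Qg8; g8: attacked by Ra8.
White has no legal moves → checkmate.

yes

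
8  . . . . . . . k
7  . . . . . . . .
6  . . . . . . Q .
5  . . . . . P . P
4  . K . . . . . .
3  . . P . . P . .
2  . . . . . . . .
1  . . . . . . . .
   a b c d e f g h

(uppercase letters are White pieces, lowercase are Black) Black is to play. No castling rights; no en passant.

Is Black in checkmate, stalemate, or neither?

Black to move; black king on h8.
In check: no.
King squares — g7: attacked by Qg6; h7: attacked by Qg6; g8: attacked by Qg6.
Legal moves for Black: none.
Not in check and no legal moves → stalemate.

stalemate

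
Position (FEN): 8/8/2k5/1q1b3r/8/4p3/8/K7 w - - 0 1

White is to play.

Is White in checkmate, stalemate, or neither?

stalemate

White to move; white king on a1.
In check: no.
King squares — b1: attacked by Qb5; a2: attacked by Bd5; b2: attacked by Qb5.
Legal moves for White: none.
Not in check and no legal moves → stalemate.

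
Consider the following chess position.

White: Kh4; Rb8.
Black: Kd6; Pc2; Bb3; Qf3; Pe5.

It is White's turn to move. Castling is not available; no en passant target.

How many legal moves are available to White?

13

White to move; king on h4.
In check: no.
Legal moves: Rh8, Rg8, Rf8, Re8, Rd8+, Rc8, Ra8, Rb7, Rb6+, Rb5, Rb4, Rxb3, Kg5.
Count: 13.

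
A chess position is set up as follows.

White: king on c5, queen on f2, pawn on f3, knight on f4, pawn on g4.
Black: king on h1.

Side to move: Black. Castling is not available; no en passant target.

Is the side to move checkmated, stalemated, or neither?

stalemate

Black to move; black king on h1.
In check: no.
King squares — g1: attacked by Qf2; g2: attacked by Qf2; h2: attacked by Qf2.
Legal moves for Black: none.
Not in check and no legal moves → stalemate.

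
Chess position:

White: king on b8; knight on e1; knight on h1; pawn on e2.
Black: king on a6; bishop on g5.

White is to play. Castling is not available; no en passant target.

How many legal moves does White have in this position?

11

White to move; king on b8.
In check: no.
Legal moves: Kc8, Ka8, Kc7, Ng3, Nf2, Nf3, Nd3, Ng2, Nc2, e3, e4.
Count: 11.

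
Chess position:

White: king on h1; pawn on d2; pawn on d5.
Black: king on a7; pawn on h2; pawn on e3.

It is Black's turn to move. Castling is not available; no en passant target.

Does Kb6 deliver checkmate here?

After Kb6: white king on h1; in check: no.
White is not in check, so this cannot be checkmate.

no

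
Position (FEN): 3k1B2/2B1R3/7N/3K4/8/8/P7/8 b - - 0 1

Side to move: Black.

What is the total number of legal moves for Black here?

1

Black to move; king on d8.
In check: yes, from the white bishop on c7.
Legal moves: Kc8.
Count: 1.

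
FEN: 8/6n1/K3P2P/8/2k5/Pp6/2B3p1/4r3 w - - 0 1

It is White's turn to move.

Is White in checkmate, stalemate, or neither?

neither

White to move; white king on a6.
In check: no.
Legal moves for White: Kb7, Ka7, Kb6, Ka5, Bh7, Bg6, Bf5, Be4, Bd3+, Bxb3+, Bd1, Bb1, hxg7, h7, e7, a4.
White has 16 legal moves and is not in check → neither.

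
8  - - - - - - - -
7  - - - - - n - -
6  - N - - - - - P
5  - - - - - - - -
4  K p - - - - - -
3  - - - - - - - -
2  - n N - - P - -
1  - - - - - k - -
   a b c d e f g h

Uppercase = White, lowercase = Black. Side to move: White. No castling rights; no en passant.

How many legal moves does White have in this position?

4

White to move; king on a4.
In check: yes, from the black knight on b2.
Legal moves: Kb5, Ka5, Kxb4, Kb3.
Count: 4.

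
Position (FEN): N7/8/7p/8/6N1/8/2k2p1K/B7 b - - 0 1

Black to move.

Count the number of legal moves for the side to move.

Black to move; king on c2.
In check: no.
Legal moves: Kd3, Kb3, Kd2, Kd1, Kc1, Kb1, h5, f1=Q, f1=R, f1=B, f1=N+.
Count: 11.

11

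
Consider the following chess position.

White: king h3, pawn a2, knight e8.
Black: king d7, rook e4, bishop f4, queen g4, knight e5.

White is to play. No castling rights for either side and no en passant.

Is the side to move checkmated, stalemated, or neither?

White to move; white king on h3.
In check: yes, from the black queen on g4.
King squares — g2: attacked by Qg4; h2: attacked by Bf4; g3: attacked by Bf4; g4: attacked by Ne5; h4: attacked by Qg4.
Legal moves for White: none.
In check with no legal moves → checkmate.

checkmate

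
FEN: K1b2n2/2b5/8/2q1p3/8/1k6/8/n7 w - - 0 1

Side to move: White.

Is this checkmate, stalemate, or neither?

White to move; white king on a8.
In check: no.
King squares — a7: attacked by Qc5; b7: attacked by Bc8; b8: attacked by Bc7.
Legal moves for White: none.
Not in check and no legal moves → stalemate.

stalemate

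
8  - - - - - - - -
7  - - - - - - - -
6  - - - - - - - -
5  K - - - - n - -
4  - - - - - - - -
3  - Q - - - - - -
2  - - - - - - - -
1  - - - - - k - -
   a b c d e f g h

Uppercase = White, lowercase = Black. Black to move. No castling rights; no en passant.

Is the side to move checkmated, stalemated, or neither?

Black to move; black king on f1.
In check: no.
Legal moves for Black: Ng7, Ne7, Nh6, Nd6, Nh4, Nd4, Ng3, Ne3, Kg2, Kf2, Ke2, Kg1, Ke1.
Black has 13 legal moves and is not in check → neither.

neither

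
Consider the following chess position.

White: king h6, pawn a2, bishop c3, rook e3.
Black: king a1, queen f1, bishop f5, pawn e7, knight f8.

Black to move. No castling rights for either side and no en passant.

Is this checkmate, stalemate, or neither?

Black to move; black king on a1.
In check: yes, from the white bishop on c3.
Legal moves for Black: Kxa2, Kb1.
Black is in check but has 2 legal moves → neither.

neither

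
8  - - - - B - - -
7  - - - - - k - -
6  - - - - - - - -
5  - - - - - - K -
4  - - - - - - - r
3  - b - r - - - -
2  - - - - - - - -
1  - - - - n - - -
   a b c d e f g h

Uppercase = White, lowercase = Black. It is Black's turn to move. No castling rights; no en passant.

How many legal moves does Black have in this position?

6

Black to move; king on f7.
In check: yes, from the white bishop on e8.
Legal moves: Kg8, Kf8, Kxe8, Kg7, Ke7, Ke6.
Count: 6.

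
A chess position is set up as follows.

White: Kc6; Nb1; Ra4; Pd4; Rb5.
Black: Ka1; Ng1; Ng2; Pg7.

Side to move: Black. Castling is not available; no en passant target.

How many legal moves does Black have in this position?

Black to move; king on a1.
In check: yes, from the white rook on a4.
Legal moves: none.
Count: 0.

0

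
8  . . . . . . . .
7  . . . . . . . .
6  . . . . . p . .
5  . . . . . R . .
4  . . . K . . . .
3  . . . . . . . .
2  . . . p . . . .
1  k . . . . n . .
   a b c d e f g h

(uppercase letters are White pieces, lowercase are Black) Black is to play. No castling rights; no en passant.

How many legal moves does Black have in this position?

Black to move; king on a1.
In check: no.
Legal moves: Ng3, Ne3, Nh2, Kb2, Ka2, Kb1, d1=Q+, d1=R+, d1=B, d1=N.
Count: 10.

10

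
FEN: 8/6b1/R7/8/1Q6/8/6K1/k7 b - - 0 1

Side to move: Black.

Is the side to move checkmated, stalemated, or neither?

Black to move; black king on a1.
In check: yes, from the white rook on a6.
King squares — b1: attacked by Qb4; a2: attacked by Ra6; b2: attacked by Qb4.
Legal moves for Black: none.
In check with no legal moves → checkmate.

checkmate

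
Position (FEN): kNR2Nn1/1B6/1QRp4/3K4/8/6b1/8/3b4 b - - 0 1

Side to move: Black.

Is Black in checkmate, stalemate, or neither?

Black to move; black king on a8.
In check: yes, from the white bishop on b7.
King squares — a7: attacked by Qb6; b7: attacked by Qb6; b8: attacked by Rc8.
Legal moves for Black: none.
In check with no legal moves → checkmate.

checkmate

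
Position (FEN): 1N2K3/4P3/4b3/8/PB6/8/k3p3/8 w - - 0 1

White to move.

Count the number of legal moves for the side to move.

White to move; king on e8.
In check: no.
Legal moves: Kf8, Kd8, Nd7, Nc6, Na6, Bd6, Bc5, Ba5, Bc3, Ba3, Bd2, Be1, a5.
Count: 13.

13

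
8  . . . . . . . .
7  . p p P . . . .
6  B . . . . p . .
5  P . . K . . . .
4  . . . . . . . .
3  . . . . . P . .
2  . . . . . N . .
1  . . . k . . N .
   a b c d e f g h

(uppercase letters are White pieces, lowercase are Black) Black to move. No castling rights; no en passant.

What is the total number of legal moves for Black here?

4

Black to move; king on d1.
In check: yes, from the white knight on f2.
Legal moves: Kd2, Kc2, Ke1, Kc1.
Count: 4.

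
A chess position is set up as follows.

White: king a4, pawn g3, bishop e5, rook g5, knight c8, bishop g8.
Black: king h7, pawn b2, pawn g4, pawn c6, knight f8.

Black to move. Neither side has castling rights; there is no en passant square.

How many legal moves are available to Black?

Black to move; king on h7.
In check: yes, from the white bishop on g8.
Legal moves: Kh6.
Count: 1.

1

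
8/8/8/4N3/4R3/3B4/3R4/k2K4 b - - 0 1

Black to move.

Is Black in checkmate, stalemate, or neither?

stalemate

Black to move; black king on a1.
In check: no.
King squares — b1: attacked by Bd3; a2: attacked by Rd2; b2: attacked by Rd2.
Legal moves for Black: none.
Not in check and no legal moves → stalemate.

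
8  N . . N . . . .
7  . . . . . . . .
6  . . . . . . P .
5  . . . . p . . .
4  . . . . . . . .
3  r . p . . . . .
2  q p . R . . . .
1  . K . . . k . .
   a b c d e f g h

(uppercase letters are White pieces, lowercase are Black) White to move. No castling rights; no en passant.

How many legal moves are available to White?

White to move; king on b1.
In check: yes, from the black queen on a2.
Legal moves: Kc2.
Count: 1.

1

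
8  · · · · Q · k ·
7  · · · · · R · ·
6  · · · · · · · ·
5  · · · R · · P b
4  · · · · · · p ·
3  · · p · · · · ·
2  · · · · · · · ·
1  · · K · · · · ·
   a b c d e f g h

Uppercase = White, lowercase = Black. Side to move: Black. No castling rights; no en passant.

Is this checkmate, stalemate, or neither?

checkmate

Black to move; black king on g8.
In check: yes, from the white queen on e8.
King squares — f7: attacked by Qe8; g7: attacked by Rf7; h7: attacked by Rf7; f8: attacked by Rf7; h8: attacked by Qe8.
Legal moves for Black: none.
In check with no legal moves → checkmate.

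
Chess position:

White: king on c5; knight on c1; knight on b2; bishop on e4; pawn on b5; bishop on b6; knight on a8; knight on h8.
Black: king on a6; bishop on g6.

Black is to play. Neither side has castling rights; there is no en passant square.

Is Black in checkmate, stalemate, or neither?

Black to move; black king on a6.
In check: yes, from the white pawn on b5.
King squares — a5: attacked by Bb6; b5: attacked by Kc5; b6: attacked by Kc5; a7: attacked by Bb6; b7: attacked by Be4.
Legal moves for Black: none.
In check with no legal moves → checkmate.

checkmate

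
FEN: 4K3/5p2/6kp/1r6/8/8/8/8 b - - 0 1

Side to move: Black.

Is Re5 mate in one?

After Re5: white king on e8; in check: yes, from the black rook on e5.
White has 3 legal replies: Kf8, Kd8, Kd7.
In check but a legal move exists → not checkmate.

no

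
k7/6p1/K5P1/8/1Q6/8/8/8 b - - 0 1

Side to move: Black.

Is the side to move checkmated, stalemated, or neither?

Black to move; black king on a8.
In check: no.
King squares — a7: attacked by Ka6; b7: attacked by Qb4; b8: attacked by Qb4.
Legal moves for Black: none.
Not in check and no legal moves → stalemate.

stalemate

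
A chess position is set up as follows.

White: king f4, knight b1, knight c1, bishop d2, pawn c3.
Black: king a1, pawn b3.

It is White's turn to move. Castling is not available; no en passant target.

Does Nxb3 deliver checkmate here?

After Nxb3: black king on a1; in check: yes, from the white knight on b3.
Black has 3 legal replies: Kb2, Ka2, Kxb1.
In check but a legal move exists → not checkmate.

no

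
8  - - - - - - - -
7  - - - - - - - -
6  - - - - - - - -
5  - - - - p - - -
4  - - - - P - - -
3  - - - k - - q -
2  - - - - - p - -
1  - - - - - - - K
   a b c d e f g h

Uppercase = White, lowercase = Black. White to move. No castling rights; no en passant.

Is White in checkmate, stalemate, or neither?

stalemate

White to move; white king on h1.
In check: no.
King squares — g1: attacked by Pf2; g2: attacked by Qg3; h2: attacked by Qg3.
Legal moves for White: none.
Not in check and no legal moves → stalemate.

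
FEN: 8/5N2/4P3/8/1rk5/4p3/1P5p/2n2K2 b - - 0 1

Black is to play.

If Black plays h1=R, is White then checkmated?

After h1=R: white king on f1; in check: yes, from the black rook on h1.
White has 1 legal reply: Kg2.
In check but a legal move exists → not checkmate.

no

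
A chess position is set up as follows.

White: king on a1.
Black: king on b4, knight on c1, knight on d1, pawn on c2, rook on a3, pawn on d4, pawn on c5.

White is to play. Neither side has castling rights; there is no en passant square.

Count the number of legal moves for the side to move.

White to move; king on a1.
In check: yes, from the black rook on a3.
Legal moves: none.
Count: 0.

0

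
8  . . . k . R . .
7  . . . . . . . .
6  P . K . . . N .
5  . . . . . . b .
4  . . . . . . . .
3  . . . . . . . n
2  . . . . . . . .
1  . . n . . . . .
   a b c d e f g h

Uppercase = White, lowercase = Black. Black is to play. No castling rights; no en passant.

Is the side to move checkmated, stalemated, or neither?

checkmate

Black to move; black king on d8.
In check: yes, from the white rook on f8.
King squares — c7: attacked by Kc6; d7: attacked by Kc6; e7: attacked by Ng6; c8: attacked by Rf8; e8: attacked by Rf8.
Legal moves for Black: none.
In check with no legal moves → checkmate.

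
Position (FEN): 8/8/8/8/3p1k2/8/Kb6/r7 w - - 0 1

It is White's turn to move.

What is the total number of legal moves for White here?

2

White to move; king on a2.
In check: yes, from the black rook on a1.
Legal moves: Kb3, Kxb2.
Count: 2.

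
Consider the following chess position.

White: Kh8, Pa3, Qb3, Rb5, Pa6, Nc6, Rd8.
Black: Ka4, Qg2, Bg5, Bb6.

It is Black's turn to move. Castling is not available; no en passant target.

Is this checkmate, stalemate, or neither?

Black to move; black king on a4.
In check: yes, from the white queen on b3.
King squares — a3: attacked by Qb3; b3: attacked by Rb5; b4: attacked by Pa3; a5: attacked by Rb5; b5: attacked by Qb3.
Legal moves for Black: none.
In check with no legal moves → checkmate.

checkmate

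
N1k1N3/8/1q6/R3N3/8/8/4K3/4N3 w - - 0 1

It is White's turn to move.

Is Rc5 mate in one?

After Rc5: black king on c8; in check: yes, from the white rook on c5.
Black has 6 legal replies: Kd8, Kb8, Kb7, Qc7, Qc6, Qxc5.
In check but a legal move exists → not checkmate.

no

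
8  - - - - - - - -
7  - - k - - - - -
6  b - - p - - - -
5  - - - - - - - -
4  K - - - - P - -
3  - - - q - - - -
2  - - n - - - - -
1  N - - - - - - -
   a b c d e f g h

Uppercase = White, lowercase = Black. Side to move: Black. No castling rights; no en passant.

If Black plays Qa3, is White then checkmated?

After Qa3: white king on a4; in check: yes, from the black queen on a3.
King squares — a3: attacked by Nc2; b3: attacked by Qa3; b4: attacked by Nc2; a5: attacked by Qa3; b5: attacked by Ba6.
White has no legal moves → checkmate.

yes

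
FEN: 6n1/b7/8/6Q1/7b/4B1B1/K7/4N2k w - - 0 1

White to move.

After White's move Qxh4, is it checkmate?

yes

After Qxh4: black king on h1; in check: yes, from the white queen on h4.
King squares — g1: attacked by Be3; g2: attacked by Ne1; h2: attacked by Bg3.
Black has no legal moves → checkmate.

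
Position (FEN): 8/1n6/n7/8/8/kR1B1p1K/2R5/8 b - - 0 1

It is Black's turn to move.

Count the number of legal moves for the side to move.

Black to move; king on a3.
In check: yes, from the white rook on b3.
Legal moves: Ka4, Kxb3.
Count: 2.

2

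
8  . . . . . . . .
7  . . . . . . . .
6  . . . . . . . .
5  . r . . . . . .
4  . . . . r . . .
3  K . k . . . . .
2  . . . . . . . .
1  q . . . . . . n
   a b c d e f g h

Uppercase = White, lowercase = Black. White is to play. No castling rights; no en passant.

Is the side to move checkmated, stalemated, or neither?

checkmate

White to move; white king on a3.
In check: yes, from the black queen on a1.
King squares — a2: attacked by Qa1; b2: attacked by Qa1; b3: attacked by Kc3; a4: attacked by Qa1; b4: attacked by Kc3.
Legal moves for White: none.
In check with no legal moves → checkmate.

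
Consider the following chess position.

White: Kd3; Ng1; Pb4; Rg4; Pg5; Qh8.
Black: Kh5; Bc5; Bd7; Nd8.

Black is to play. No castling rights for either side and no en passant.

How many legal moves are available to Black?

Black to move; king on h5.
In check: yes, from the white queen on h8.
Legal moves: Kg6, Kxg4.
Count: 2.

2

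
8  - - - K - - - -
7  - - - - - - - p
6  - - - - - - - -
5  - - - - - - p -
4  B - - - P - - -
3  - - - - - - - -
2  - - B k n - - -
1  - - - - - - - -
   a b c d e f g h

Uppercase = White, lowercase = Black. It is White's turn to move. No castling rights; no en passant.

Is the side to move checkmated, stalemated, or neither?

neither

White to move; white king on d8.
In check: no.
Legal moves for White: Ke8, Kc8, Ke7, Kd7, Kc7, Be8, Bd7, Bc6, Bb5, Bab3, Bd3, Bcb3, Bd1, Bb1, e5.
White has 15 legal moves and is not in check → neither.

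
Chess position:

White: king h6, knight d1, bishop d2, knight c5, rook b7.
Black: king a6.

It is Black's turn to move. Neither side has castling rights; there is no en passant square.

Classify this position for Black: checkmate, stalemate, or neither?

checkmate

Black to move; black king on a6.
In check: yes, from the white knight on c5.
King squares — a5: attacked by Bd2; b5: attacked by Rb7; b6: attacked by Rb7; a7: attacked by Rb7; b7: attacked by Nc5.
Legal moves for Black: none.
In check with no legal moves → checkmate.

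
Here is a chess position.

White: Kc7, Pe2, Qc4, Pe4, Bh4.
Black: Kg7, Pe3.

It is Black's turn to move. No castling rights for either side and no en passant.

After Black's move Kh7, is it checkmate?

After Kh7: white king on c7; in check: no.
White is not in check, so this cannot be checkmate.

no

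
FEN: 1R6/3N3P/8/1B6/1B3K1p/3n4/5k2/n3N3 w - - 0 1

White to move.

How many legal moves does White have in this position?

6

White to move; king on f4.
In check: yes, from the black knight on d3.
Legal moves: Kg5, Kf5, Kg4, Ke4, Bxd3, Nxd3+.
Count: 6.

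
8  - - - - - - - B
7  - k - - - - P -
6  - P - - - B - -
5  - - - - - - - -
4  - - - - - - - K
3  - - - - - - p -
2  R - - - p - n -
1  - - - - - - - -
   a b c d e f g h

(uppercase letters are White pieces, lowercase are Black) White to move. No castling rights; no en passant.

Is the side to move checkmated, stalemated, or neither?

White to move; white king on h4.
In check: yes, from the black knight on g2.
Legal moves for White: Kh5, Kg5, Kg4, Kh3, Kxg3.
White is in check but has 5 legal moves → neither.

neither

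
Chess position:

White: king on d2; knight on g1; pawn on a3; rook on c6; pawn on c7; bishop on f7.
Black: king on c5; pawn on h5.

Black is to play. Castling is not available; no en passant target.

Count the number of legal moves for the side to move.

3

Black to move; king on c5.
In check: yes, from the white rook on c6.
Legal moves: Kxc6, Kb5, Kd4.
Count: 3.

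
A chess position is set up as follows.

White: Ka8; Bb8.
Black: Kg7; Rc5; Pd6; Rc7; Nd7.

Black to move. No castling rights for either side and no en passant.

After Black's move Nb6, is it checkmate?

yes

After Nb6: white king on a8; in check: yes, from the black knight on b6.
King squares — a7: attacked by Rc7; b7: attacked by Rc7; b8: own bishop.
White has no legal moves → checkmate.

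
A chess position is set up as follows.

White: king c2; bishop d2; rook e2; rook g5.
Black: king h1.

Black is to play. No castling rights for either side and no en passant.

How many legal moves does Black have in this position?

0

Black to move; king on h1.
In check: no.
Legal moves: none.
Count: 0.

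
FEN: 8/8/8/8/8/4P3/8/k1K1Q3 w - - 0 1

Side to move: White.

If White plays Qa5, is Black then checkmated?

yes

After Qa5: black king on a1; in check: yes, from the white queen on a5.
King squares — b1: attacked by Kc1; a2: attacked by Qa5; b2: attacked by Kc1.
Black has no legal moves → checkmate.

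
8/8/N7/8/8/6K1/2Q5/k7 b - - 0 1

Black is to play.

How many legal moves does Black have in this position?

Black to move; king on a1.
In check: no.
Legal moves: none.
Count: 0.

0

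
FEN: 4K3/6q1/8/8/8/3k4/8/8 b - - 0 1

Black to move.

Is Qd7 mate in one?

After Qd7: white king on e8; in check: yes, from the black queen on d7.
White has 2 legal replies: Kf8, Kxd7.
In check but a legal move exists → not checkmate.

no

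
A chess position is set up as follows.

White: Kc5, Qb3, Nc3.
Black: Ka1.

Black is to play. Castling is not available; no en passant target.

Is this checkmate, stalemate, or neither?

stalemate

Black to move; black king on a1.
In check: no.
King squares — b1: attacked by Qb3; a2: attacked by Qb3; b2: attacked by Qb3.
Legal moves for Black: none.
Not in check and no legal moves → stalemate.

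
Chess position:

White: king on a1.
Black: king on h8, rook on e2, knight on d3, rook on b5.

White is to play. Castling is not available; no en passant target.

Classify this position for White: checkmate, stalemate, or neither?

stalemate

White to move; white king on a1.
In check: no.
King squares — b1: attacked by Rb5; a2: attacked by Re2; b2: attacked by Re2.
Legal moves for White: none.
Not in check and no legal moves → stalemate.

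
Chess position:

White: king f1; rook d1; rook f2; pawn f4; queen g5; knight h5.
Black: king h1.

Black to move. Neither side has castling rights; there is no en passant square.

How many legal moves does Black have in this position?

Black to move; king on h1.
In check: no.
Legal moves: none.
Count: 0.

0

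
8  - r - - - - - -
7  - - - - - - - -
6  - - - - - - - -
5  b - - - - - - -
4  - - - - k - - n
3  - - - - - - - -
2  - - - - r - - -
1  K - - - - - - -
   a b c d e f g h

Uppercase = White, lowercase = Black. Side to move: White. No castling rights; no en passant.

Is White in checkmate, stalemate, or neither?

White to move; white king on a1.
In check: no.
King squares — b1: attacked by Rb8; a2: attacked by Re2; b2: attacked by Re2.
Legal moves for White: none.
Not in check and no legal moves → stalemate.

stalemate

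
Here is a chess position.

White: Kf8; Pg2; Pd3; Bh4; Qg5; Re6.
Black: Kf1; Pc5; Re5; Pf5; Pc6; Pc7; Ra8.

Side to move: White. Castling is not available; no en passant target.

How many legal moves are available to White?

5

White to move; king on f8.
In check: yes, from the black rook on a8.
Legal moves: Kg7, Kf7, Ke7, Re8, Qd8.
Count: 5.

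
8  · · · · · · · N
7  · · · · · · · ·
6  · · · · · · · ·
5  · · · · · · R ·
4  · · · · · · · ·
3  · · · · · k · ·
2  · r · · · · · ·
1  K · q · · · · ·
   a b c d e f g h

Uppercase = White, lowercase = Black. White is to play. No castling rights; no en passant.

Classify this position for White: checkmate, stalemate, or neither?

checkmate

White to move; white king on a1.
In check: yes, from the black queen on c1.
King squares — b1: attacked by Qc1; a2: attacked by Rb2; b2: attacked by Qc1.
Legal moves for White: none.
In check with no legal moves → checkmate.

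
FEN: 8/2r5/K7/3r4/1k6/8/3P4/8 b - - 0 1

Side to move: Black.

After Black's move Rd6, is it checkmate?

After Rd6: white king on a6; in check: yes, from the black rook on d6.
King squares — a5: attacked by Kb4; b5: attacked by Kb4; b6: attacked by Rd6; a7: attacked by Rc7; b7: attacked by Rc7.
White has no legal moves → checkmate.

yes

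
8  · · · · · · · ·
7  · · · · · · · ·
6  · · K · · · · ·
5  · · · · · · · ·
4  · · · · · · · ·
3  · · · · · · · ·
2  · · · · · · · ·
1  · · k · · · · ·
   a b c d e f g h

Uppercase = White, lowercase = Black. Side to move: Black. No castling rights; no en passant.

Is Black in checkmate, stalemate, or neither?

Black to move; black king on c1.
In check: no.
Legal moves for Black: Kd2, Kc2, Kb2, Kd1, Kb1.
Black has 5 legal moves and is not in check → neither.

neither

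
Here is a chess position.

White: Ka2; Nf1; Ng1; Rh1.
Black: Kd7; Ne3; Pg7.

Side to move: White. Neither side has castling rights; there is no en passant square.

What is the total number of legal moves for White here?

19

White to move; king on a2.
In check: no.
Legal moves: Kb3, Ka3, Kb2, Kb1, Ka1, Rh8, Rh7, Rh6, Rh5, Rh4, Rh3, Rh2, Nh3, Nf3, Ne2, Ng3, Nxe3, Nh2, Nd2.
Count: 19.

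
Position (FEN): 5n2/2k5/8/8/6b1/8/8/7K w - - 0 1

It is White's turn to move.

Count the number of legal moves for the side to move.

White to move; king on h1.
In check: no.
Legal moves: Kh2, Kg2, Kg1.
Count: 3.

3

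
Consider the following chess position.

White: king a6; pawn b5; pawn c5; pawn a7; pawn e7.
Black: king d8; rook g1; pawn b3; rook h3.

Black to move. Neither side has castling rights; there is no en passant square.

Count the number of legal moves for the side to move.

Black to move; king on d8.
In check: yes, from the white pawn on e7.
Legal moves: Ke8, Kc8, Kxe7, Kd7, Kc7.
Count: 5.

5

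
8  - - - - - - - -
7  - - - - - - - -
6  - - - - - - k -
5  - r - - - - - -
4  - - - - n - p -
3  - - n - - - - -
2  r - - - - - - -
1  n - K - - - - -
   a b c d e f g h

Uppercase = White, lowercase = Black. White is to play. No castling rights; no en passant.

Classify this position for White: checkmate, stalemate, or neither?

White to move; white king on c1.
In check: no.
King squares — b1: attacked by Nc3; d1: attacked by Nc3; b2: attacked by Ra2; c2: attacked by Na1; d2: attacked by Ra2.
Legal moves for White: none.
Not in check and no legal moves → stalemate.

stalemate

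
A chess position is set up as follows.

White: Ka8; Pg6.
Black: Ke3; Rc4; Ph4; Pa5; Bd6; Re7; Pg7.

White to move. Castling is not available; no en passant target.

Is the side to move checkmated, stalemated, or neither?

White to move; white king on a8.
In check: no.
King squares — a7: attacked by Re7; b7: attacked by Re7; b8: attacked by Bd6.
Legal moves for White: none.
Not in check and no legal moves → stalemate.

stalemate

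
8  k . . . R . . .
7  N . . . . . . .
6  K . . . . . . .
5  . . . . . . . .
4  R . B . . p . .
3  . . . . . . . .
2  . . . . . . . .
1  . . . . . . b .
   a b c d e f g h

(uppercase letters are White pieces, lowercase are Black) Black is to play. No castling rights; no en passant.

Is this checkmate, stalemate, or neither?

Black to move; black king on a8.
In check: yes, from the white rook on e8.
King squares — a7: attacked by Ka6; b7: attacked by Ka6; b8: attacked by Re8.
Legal moves for Black: none.
In check with no legal moves → checkmate.

checkmate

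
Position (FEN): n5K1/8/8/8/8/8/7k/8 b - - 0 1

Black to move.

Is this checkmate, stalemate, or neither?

neither

Black to move; black king on h2.
In check: no.
Legal moves for Black: Nc7, Nb6, Kh3, Kg3, Kg2, Kh1, Kg1.
Black has 7 legal moves and is not in check → neither.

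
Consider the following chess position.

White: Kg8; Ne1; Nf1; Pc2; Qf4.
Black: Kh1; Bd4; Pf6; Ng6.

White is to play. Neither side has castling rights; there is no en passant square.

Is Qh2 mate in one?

yes

After Qh2: black king on h1; in check: yes, from the white queen on h2.
King squares — g1: attacked by Qh2; g2: attacked by Ne1; h2: attacked by Nf1.
Black has no legal moves → checkmate.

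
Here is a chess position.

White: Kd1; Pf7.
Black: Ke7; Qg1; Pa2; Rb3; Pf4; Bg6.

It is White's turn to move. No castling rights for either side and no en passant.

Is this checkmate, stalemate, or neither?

White to move; white king on d1.
In check: yes, from the black queen on g1.
Legal moves for White: Ke2, Kd2.
White is in check but has 2 legal moves → neither.

neither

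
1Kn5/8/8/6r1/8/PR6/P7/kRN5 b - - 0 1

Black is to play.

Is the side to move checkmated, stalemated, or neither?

checkmate

Black to move; black king on a1.
In check: yes, from the white rook on b1.
King squares — b1: attacked by Rb3; a2: attacked by Nc1; b2: attacked by Rb1.
Legal moves for Black: none.
In check with no legal moves → checkmate.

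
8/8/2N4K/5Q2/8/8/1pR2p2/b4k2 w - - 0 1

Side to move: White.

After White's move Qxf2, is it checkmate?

yes

After Qxf2: black king on f1; in check: yes, from the white queen on f2.
King squares — e1: attacked by Qf2; g1: attacked by Qf2; e2: attacked by Rc2; f2: attacked by Rc2; g2: attacked by Qf2.
Black has no legal moves → checkmate.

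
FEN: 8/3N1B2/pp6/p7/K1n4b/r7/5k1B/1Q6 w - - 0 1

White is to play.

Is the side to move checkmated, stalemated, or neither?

White to move; white king on a4.
In check: yes, from the black rook on a3.
King squares — a3: attacked by Nc4; b3: attacked by Ra3; b4: attacked by Pa5; a5: attacked by Ra3; b5: attacked by Pa6.
Legal moves for White: none.
In check with no legal moves → checkmate.

checkmate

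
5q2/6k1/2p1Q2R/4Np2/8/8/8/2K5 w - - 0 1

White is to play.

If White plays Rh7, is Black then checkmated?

After Rh7: black king on g7; in check: yes, from the white rook on h7.
Black has 1 legal reply: Kxh7.
In check but a legal move exists → not checkmate.

no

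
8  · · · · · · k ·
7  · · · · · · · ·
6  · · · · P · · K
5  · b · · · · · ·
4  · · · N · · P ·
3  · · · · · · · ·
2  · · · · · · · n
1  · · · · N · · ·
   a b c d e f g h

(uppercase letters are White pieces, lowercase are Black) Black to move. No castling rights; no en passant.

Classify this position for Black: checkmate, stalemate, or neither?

neither

Black to move; black king on g8.
In check: no.
Legal moves for Black: Kh8, Kf8, Be8, Bd7, Bc6, Ba6, Bc4, Ba4, Bd3, Be2, Bf1, Nxg4+, Nf3, Nf1.
Black has 14 legal moves and is not in check → neither.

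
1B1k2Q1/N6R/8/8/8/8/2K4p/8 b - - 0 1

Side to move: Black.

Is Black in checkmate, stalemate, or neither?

checkmate

Black to move; black king on d8.
In check: yes, from the white queen on g8.
King squares — c7: attacked by Rh7; d7: attacked by Rh7; e7: attacked by Rh7; c8: attacked by Na7; e8: attacked by Qg8.
Legal moves for Black: none.
In check with no legal moves → checkmate.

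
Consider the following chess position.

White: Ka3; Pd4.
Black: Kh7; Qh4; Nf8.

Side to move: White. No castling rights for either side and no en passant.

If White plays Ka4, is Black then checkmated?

After Ka4: black king on h7; in check: no.
Black is not in check, so this cannot be checkmate.

no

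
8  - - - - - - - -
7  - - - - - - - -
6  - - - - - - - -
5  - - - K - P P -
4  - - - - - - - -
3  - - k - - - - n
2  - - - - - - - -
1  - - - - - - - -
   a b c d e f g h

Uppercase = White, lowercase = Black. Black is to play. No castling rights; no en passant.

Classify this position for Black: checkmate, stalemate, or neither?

Black to move; black king on c3.
In check: no.
Legal moves for Black: Nxg5, Nf4+, Nf2, Ng1, Kb4, Kd3, Kb3, Kd2, Kc2, Kb2.
Black has 10 legal moves and is not in check → neither.

neither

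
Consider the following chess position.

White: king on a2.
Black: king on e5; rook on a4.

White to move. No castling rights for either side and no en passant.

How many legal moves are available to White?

White to move; king on a2.
In check: yes, from the black rook on a4.
Legal moves: Kb3, Kb2, Kb1.
Count: 3.

3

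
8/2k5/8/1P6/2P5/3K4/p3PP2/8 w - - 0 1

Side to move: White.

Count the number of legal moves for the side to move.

White to move; king on d3.
In check: no.
Legal moves: Ke4, Kd4, Ke3, Kc3, Kd2, Kc2, b6+, c5, f3, e3, f4, e4.
Count: 12.

12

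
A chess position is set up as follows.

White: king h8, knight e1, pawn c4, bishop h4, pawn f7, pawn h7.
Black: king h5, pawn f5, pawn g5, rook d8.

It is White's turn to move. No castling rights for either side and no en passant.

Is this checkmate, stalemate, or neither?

neither

White to move; white king on h8.
In check: yes, from the black rook on d8.
Legal moves for White: Kg7, f8=Q, f8=R, f8=B, f8=N.
White is in check but has 5 legal moves → neither.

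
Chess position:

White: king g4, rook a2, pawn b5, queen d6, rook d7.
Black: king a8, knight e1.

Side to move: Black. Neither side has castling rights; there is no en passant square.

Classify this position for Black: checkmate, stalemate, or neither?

Black to move; black king on a8.
In check: yes, from the white rook on a2.
King squares — a7: attacked by Ra2; b7: attacked by Rd7; b8: attacked by Qd6.
Legal moves for Black: none.
In check with no legal moves → checkmate.

checkmate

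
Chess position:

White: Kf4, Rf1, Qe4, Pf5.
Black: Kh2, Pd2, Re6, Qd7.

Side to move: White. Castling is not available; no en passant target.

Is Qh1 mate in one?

yes

After Qh1: black king on h2; in check: yes, from the white queen on h1.
King squares — g1: attacked by Rf1; h1: attacked by Rf1; g2: attacked by Qh1; g3: attacked by Kf4; h3: attacked by Qh1.
Black has no legal moves → checkmate.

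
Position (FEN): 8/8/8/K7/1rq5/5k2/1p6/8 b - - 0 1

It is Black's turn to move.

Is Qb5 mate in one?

yes

After Qb5: white king on a5; in check: yes, from the black queen on b5.
King squares — a4: attacked by Rb4; b4: attacked by Qb5; b5: attacked by Rb4; a6: attacked by Qb5; b6: attacked by Qb5.
White has no legal moves → checkmate.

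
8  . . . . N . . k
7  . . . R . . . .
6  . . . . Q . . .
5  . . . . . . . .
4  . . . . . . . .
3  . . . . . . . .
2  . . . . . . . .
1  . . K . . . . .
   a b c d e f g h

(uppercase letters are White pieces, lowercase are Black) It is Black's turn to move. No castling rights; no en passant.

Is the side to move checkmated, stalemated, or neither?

Black to move; black king on h8.
In check: no.
King squares — g7: attacked by Rd7; h7: attacked by Rd7; g8: attacked by Qe6.
Legal moves for Black: none.
Not in check and no legal moves → stalemate.

stalemate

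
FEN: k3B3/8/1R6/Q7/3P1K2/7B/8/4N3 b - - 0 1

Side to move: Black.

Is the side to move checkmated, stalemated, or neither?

Black to move; black king on a8.
In check: yes, from the white queen on a5.
King squares — a7: attacked by Qa5; b7: attacked by Rb6; b8: attacked by Rb6.
Legal moves for Black: none.
In check with no legal moves → checkmate.

checkmate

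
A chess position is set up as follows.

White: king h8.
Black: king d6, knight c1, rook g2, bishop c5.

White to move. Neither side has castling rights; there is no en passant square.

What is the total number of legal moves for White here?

1

White to move; king on h8.
In check: no.
Legal moves: Kh7.
Count: 1.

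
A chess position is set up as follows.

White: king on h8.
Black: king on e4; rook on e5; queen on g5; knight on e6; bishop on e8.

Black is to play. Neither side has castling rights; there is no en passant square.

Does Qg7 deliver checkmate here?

yes

After Qg7: white king on h8; in check: yes, from the black queen on g7.
King squares — g7: attacked by Ne6; h7: attacked by Qg7; g8: attacked by Qg7.
White has no legal moves → checkmate.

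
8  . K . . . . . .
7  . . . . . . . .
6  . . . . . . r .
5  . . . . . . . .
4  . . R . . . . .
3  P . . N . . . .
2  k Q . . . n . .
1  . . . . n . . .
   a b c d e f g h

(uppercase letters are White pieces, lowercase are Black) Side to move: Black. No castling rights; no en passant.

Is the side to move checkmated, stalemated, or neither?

checkmate

Black to move; black king on a2.
In check: yes, from the white queen on b2.
King squares — a1: attacked by Qb2; b1: attacked by Qb2; b2: attacked by Nd3; a3: attacked by Qb2; b3: attacked by Qb2.
Legal moves for Black: none.
In check with no legal moves → checkmate.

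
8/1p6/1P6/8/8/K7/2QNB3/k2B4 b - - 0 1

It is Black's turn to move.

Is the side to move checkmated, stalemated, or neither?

stalemate

Black to move; black king on a1.
In check: no.
King squares — b1: attacked by Qc2; a2: attacked by Qc2; b2: attacked by Qc2.
Legal moves for Black: none.
Not in check and no legal moves → stalemate.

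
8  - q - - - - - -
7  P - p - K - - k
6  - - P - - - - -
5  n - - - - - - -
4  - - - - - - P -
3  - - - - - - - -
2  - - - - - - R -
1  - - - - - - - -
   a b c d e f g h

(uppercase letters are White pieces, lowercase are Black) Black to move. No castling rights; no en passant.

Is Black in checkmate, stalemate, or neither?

Black to move; black king on h7.
In check: no.
Legal moves for Black include: Qh8, Qg8, Qf8+, Qe8+, Qd8+, Qc8, Qa8, Qb7, Qxa7, Qb6, Qb5, Qb4+, Qb3, Qb2, Qb1, Kh8, Kg8, Kg7, ... (list truncated; more exist).
Black has legal moves and is not in check → neither.

neither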